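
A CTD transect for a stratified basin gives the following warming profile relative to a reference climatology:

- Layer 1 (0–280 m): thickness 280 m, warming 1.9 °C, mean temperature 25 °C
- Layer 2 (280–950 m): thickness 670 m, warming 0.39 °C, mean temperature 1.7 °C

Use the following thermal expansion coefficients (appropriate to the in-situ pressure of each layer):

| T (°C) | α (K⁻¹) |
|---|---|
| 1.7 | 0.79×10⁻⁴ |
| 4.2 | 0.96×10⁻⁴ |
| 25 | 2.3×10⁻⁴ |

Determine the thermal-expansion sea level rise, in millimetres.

Δh ≈ 143 mm

Layer 1 at 25 °C → α = 2.3×10⁻⁴ K⁻¹
Layer 2 at 1.7 °C → α = 0.79×10⁻⁴ K⁻¹
0–280 m: 2.3×10⁻⁴ × 1.9 × 280 = 0.12236 m
Layer 2: 0.39 × 0.79×10⁻⁴ × 670 = 0.0206427 m
Δh = 0.12236 + 0.0206427 = 0.1430027 m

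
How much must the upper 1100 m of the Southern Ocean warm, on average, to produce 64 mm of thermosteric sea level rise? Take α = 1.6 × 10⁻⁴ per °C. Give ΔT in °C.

ΔT ≈ 0.364 °C

ΔT = Δh/(αH) = 0.064 / (1.6×10⁻⁴ × 1100) ≈ 0.3636 °C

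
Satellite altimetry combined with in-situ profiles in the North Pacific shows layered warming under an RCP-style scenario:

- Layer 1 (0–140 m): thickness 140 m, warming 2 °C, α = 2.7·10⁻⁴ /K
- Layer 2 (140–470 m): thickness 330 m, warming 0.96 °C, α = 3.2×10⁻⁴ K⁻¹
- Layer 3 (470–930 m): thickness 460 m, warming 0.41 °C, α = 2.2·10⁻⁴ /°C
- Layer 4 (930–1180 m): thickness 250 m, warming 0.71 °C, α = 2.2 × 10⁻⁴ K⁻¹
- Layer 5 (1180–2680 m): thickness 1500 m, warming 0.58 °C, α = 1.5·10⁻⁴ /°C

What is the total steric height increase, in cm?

38.8 cm

Layer 1: 2.7×10⁻⁴ × 2 × 140 = 0.07560 m
3.2×10⁻⁴ × 330 × 0.96 = 0.101376 m
2.2×10⁻⁴ × 460 × 0.41 = 0.041492 m
Layer 4: 250 × 2.2×10⁻⁴ × 0.71 = 0.03905 m
1180–2680 m: 1500 × 1.5×10⁻⁴ × 0.58 = 0.13050 m
Δh = 0.07560 + 0.101376 + 0.041492 + 0.03905 + 0.13050 = 0.388018 m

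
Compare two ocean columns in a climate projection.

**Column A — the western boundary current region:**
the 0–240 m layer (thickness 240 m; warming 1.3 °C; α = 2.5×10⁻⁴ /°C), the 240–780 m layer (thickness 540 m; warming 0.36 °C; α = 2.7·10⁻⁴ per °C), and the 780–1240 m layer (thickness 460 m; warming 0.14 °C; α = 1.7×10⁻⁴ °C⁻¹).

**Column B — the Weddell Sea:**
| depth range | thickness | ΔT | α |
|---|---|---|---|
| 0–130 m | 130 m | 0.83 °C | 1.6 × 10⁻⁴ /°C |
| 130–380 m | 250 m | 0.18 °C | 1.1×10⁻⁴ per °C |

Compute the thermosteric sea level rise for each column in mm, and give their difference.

A: 140 mm; B: 22 mm; difference 120 mm

A 240 × 2.5×10⁻⁴ × 1.3 = 0.07800 m
A 240–780 m: 2.7×10⁻⁴ × 0.36 × 540 = 0.052488 m
A Layer 3: 0.14 × 460 × 1.7×10⁻⁴ = 0.010948 m
A total: 0.141436 m
B 0–130 m: 130 × 1.6×10⁻⁴ × 0.83 = 0.017264 m
B 0.18 × 250 × 1.1×10⁻⁴ = 0.00495 m
B total: 0.022214 m
Difference: 0.141436 − 0.022214 = 0.119222 m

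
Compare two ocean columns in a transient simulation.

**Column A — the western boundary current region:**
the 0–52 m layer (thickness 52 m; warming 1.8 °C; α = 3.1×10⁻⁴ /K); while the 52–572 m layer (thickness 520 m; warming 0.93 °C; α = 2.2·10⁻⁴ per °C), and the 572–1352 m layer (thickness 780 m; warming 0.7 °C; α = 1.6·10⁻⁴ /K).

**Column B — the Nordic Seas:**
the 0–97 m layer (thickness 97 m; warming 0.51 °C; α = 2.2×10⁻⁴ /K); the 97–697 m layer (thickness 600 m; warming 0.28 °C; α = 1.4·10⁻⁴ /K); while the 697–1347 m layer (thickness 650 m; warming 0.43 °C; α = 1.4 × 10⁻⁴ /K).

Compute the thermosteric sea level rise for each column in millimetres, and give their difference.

A Layer 1: 1.8 × 3.1×10⁻⁴ × 52 = 0.029016 m
A 0.93 × 520 × 2.2×10⁻⁴ = 0.106392 m
A 1.6×10⁻⁴ × 0.7 × 780 = 0.08736 m
A total: 0.222768 m
B 0–97 m: 97 × 2.2×10⁻⁴ × 0.51 = 0.0108834 m
B 0.28 × 1.4×10⁻⁴ × 600 = 0.02352 m
B 697–1347 m: 650 × 0.43 × 1.4×10⁻⁴ = 0.03913 m
B total: 0.0735334 m
Difference: 0.222768 − 0.0735334 = 0.1492346 m

A: 220 mm; B: 74 mm; difference 150 mm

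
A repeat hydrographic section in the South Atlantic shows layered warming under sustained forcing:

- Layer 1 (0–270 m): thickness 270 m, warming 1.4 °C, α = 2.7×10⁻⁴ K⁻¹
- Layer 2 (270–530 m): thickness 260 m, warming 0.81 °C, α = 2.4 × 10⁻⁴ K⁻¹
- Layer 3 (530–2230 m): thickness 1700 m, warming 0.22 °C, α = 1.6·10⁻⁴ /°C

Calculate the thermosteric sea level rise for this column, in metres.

270 × 2.7×10⁻⁴ × 1.4 = 0.10206 m
270–530 m: 260 × 0.81 × 2.4×10⁻⁴ = 0.050544 m
0.22 × 1700 × 1.6×10⁻⁴ = 0.05984 m
Δh = 0.10206 + 0.050544 + 0.05984 = 0.212444 m ≈ 0.212 m

0.212 m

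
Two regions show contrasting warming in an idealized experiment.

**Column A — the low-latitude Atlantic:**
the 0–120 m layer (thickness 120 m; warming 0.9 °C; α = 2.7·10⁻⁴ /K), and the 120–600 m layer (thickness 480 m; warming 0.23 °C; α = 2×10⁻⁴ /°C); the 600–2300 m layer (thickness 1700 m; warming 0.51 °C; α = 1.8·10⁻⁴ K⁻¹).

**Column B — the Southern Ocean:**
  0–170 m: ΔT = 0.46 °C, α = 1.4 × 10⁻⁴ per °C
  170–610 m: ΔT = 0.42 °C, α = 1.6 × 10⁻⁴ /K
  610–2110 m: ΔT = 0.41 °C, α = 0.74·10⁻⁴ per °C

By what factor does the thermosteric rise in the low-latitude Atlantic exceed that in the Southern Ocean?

a factor of 2.41

A 2.7×10⁻⁴ × 0.9 × 120 = 0.02916 m
A Layer 2: 0.23 × 2×10⁻⁴ × 480 = 0.02208 m
A 0.51 × 1700 × 1.8×10⁻⁴ = 0.15606 m
A total: 0.20730 m
B Layer 1: 170 × 1.4×10⁻⁴ × 0.46 = 0.010948 m
B 0.42 × 1.6×10⁻⁴ × 440 = 0.029568 m
B 1500 × 0.41 × 0.74×10⁻⁴ = 0.04551 m
B total: 0.086026 m
Ratio: 0.20730 / 0.086026 ≈ 2.410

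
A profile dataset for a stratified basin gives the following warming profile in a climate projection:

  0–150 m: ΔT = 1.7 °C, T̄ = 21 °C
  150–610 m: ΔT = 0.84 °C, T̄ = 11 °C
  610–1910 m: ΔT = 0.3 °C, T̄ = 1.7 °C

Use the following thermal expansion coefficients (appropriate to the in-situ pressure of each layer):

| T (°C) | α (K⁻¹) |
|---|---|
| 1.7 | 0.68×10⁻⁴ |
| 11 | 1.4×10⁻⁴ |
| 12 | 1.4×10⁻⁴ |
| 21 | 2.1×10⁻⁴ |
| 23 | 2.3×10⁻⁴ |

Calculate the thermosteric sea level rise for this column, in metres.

Layer 1 at 21 °C → α = 2.1×10⁻⁴ K⁻¹
Layer 2 at 11 °C → α = 1.4×10⁻⁴ K⁻¹
Layer 3 at 1.7 °C → α = 0.68×10⁻⁴ K⁻¹
150 × 2.1×10⁻⁴ × 1.7 = 0.05355 m
Layer 2: 0.84 × 460 × 1.4×10⁻⁴ = 0.054096 m
610–1910 m: 1300 × 0.68×10⁻⁴ × 0.3 = 0.02652 m
Δh = 0.05355 + 0.054096 + 0.02652 = 0.134166 m

about 0.13 m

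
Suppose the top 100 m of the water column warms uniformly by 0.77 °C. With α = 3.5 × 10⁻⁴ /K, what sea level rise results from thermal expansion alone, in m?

Δh ≈ 0.0270 m

Δh = αΔT·H = 3.5×10⁻⁴ × 0.77 × 100 = 0.02695 m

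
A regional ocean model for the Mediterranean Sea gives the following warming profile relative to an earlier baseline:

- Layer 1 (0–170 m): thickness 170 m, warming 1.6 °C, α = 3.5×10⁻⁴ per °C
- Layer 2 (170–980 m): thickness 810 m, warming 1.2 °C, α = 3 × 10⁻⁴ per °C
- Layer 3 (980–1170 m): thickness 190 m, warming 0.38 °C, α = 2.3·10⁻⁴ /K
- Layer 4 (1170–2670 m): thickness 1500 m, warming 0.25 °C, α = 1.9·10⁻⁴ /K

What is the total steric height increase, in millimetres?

475 mm

0–170 m: 170 × 3.5×10⁻⁴ × 1.6 = 0.09520 m
3×10⁻⁴ × 1.2 × 810 = 0.29160 m
980–1170 m: 2.3×10⁻⁴ × 0.38 × 190 = 0.016606 m
1170–2670 m: 0.25 × 1.9×10⁻⁴ × 1500 = 0.07125 m
Δh = 0.09520 + 0.29160 + 0.016606 + 0.07125 = 0.474656 m ≈ 475 mm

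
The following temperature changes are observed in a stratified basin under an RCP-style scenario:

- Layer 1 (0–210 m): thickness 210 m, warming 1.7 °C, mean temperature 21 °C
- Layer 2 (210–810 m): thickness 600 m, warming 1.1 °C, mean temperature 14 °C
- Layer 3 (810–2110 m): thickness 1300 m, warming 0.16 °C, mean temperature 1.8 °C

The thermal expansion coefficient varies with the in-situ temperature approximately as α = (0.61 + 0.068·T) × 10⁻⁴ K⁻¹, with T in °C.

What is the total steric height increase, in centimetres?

19 cm

Layer 1: α = (0.61 + 0.068×21)×10⁻⁴ = 2.038×10⁻⁴ K⁻¹
Layer 2: α = (0.61 + 0.068×14)×10⁻⁴ = 1.562×10⁻⁴ K⁻¹
Layer 3: α = (0.61 + 0.068×1.8)×10⁻⁴ = 0.7324×10⁻⁴ K⁻¹
210 × 2.038×10⁻⁴ × 1.7 = 0.0727566 m
Layer 2: 1.562×10⁻⁴ × 1.1 × 600 = 0.103092 m
0.16 × 0.7324×10⁻⁴ × 1300 = 0.01523392 m
Δh = 0.0727566 + 0.103092 + 0.01523392 = 0.19108252 m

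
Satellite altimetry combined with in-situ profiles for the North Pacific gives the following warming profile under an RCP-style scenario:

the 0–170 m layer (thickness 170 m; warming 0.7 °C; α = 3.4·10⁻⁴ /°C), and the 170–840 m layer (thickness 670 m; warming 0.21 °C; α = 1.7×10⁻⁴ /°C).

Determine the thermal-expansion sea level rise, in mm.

Layer 1: 0.7 × 170 × 3.4×10⁻⁴ = 0.04046 m
1.7×10⁻⁴ × 670 × 0.21 = 0.023919 m
Δh = 0.04046 + 0.023919 = 0.064379 m

64 mm of thermosteric rise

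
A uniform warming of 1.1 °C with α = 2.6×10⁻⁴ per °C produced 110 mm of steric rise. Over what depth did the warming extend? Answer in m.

385 m

H = Δh/(αΔT) = 0.11 / (2.6×10⁻⁴ × 1.1) ≈ 384.6 m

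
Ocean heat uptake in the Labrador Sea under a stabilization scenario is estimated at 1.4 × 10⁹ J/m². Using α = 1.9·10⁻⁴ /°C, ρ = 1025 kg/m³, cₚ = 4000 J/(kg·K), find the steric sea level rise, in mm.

Δh = αQ/(ρcₚ) = 1.9×10⁻⁴ × 1.4×10⁹ / (1025 × 4000) ≈ 0.064878 m

Δh ≈ 65 mm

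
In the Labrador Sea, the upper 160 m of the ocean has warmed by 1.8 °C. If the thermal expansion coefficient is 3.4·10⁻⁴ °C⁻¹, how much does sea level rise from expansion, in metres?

Δh = αΔT·H = 3.4×10⁻⁴ × 1.8 × 160 = 0.09792 m

0.0979 m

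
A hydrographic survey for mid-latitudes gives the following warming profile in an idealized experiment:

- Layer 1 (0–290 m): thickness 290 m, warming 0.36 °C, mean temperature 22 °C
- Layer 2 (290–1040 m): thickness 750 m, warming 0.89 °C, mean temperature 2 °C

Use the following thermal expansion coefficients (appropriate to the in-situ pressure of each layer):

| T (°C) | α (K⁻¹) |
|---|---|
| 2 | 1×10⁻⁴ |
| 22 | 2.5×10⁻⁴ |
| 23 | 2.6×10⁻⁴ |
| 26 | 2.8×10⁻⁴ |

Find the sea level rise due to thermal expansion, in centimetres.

Δh ≈ 9.29 cm

Layer 1 at 22 °C → α = 2.5×10⁻⁴ K⁻¹
Layer 2 at 2 °C → α = 1×10⁻⁴ K⁻¹
Layer 1: 290 × 0.36 × 2.5×10⁻⁴ = 0.02610 m
0.89 × 1×10⁻⁴ × 750 = 0.06675 m
Δh = 0.02610 + 0.06675 = 0.09285 m ≈ 9.29 cm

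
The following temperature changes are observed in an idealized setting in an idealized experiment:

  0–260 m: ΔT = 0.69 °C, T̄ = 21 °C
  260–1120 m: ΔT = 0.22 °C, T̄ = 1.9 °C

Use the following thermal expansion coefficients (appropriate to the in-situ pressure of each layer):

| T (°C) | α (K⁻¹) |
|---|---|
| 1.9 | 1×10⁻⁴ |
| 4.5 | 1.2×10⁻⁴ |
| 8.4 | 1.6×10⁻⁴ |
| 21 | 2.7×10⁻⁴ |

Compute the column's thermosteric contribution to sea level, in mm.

Layer 1 at 21 °C → α = 2.7×10⁻⁴ K⁻¹
Layer 2 at 1.9 °C → α = 1×10⁻⁴ K⁻¹
0.69 × 260 × 2.7×10⁻⁴ = 0.048438 m
0.22 × 860 × 1×10⁻⁴ = 0.01892 m
Δh = 0.048438 + 0.01892 = 0.067358 m ≈ 67.4 mm

Δh = 67.4 mm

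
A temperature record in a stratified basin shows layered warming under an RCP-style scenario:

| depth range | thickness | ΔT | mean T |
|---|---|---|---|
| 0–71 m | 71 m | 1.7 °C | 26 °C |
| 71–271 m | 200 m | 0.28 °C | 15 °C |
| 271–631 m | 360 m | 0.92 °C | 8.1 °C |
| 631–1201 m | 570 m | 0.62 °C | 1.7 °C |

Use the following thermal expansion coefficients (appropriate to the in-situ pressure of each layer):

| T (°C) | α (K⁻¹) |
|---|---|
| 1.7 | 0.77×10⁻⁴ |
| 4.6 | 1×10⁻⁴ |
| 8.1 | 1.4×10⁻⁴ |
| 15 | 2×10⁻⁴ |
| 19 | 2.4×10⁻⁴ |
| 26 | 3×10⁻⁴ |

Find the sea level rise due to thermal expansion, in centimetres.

Layer 1 at 26 °C → α = 3×10⁻⁴ K⁻¹
Layer 2 at 15 °C → α = 2×10⁻⁴ K⁻¹
Layer 3 at 8.1 °C → α = 1.4×10⁻⁴ K⁻¹
Layer 4 at 1.7 °C → α = 0.77×10⁻⁴ K⁻¹
71 × 3×10⁻⁴ × 1.7 = 0.03621 m
Layer 2: 2×10⁻⁴ × 0.28 × 200 = 0.01120 m
271–631 m: 1.4×10⁻⁴ × 360 × 0.92 = 0.046368 m
Layer 4: 0.77×10⁻⁴ × 0.62 × 570 = 0.0272118 m
Δh = 0.03621 + 0.01120 + 0.046368 + 0.0272118 = 0.1209898 m ≈ 12 cm

12 cm of thermosteric rise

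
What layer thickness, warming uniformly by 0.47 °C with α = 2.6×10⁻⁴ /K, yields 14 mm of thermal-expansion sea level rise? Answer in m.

H ≈ 115 m

H = Δh/(αΔT) = 0.014 / (2.6×10⁻⁴ × 0.47) ≈ 114.6 m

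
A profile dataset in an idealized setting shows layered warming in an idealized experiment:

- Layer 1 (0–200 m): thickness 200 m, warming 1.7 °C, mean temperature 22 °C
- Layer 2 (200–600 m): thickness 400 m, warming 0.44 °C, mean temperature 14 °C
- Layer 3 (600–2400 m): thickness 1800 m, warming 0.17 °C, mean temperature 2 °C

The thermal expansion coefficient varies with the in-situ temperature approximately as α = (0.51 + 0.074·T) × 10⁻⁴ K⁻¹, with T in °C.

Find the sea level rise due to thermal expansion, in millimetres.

Layer 1: α = (0.51 + 0.074×22)×10⁻⁴ = 2.138×10⁻⁴ K⁻¹
Layer 2: α = (0.51 + 0.074×14)×10⁻⁴ = 1.546×10⁻⁴ K⁻¹
Layer 3: α = (0.51 + 0.074×2)×10⁻⁴ = 0.658×10⁻⁴ K⁻¹
1.7 × 2.138×10⁻⁴ × 200 = 0.072692 m
200–600 m: 1.546×10⁻⁴ × 0.44 × 400 = 0.0272096 m
0.658×10⁻⁴ × 0.17 × 1800 = 0.0201348 m
Δh = 0.072692 + 0.0272096 + 0.0201348 = 0.1200364 m

120 mm of thermosteric rise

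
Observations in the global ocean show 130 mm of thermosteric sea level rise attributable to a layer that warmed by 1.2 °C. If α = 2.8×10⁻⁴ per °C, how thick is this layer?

H = Δh/(αΔT) = 0.13 / (2.8×10⁻⁴ × 1.2) ≈ 386.9 m

387 m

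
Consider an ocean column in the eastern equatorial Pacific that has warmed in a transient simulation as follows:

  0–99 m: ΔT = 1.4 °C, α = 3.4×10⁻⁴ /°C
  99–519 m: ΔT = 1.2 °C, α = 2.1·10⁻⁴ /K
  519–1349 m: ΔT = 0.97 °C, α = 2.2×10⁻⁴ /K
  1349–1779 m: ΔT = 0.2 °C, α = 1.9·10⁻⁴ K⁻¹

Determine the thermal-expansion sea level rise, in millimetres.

3.4×10⁻⁴ × 1.4 × 99 = 0.047124 m
99–519 m: 420 × 2.1×10⁻⁴ × 1.2 = 0.10584 m
519–1349 m: 0.97 × 830 × 2.2×10⁻⁴ = 0.177122 m
0.2 × 430 × 1.9×10⁻⁴ = 0.01634 m
Δh = 0.047124 + 0.10584 + 0.177122 + 0.01634 = 0.346426 m

346 mm of thermosteric rise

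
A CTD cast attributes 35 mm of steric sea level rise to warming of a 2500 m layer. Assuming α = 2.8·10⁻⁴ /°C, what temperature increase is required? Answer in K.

ΔT = Δh/(αH) = 0.035 / (2.8×10⁻⁴ × 2500) = 0.05000 K

0.0500 K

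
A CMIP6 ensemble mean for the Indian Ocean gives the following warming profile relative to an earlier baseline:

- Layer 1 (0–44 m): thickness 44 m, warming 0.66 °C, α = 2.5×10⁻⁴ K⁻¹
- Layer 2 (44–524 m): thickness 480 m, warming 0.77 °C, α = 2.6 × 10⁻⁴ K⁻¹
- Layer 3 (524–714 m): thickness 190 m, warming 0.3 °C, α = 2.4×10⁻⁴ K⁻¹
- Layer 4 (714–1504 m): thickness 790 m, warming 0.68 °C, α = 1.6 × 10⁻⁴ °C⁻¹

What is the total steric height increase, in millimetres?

0.66 × 44 × 2.5×10⁻⁴ = 0.00726 m
0.77 × 480 × 2.6×10⁻⁴ = 0.096096 m
0.3 × 190 × 2.4×10⁻⁴ = 0.01368 m
Layer 4: 1.6×10⁻⁴ × 790 × 0.68 = 0.085952 m
Δh = 0.00726 + 0.096096 + 0.01368 + 0.085952 = 0.202988 m

200 mm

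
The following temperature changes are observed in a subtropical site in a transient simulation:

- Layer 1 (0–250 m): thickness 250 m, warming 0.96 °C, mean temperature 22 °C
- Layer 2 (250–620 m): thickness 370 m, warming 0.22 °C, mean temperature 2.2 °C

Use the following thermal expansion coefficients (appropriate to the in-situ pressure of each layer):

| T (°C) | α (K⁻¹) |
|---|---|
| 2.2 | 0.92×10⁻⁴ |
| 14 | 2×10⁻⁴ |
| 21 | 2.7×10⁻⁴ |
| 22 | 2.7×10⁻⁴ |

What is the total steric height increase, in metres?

Layer 1 at 22 °C → α = 2.7×10⁻⁴ K⁻¹
Layer 2 at 2.2 °C → α = 0.92×10⁻⁴ K⁻¹
0–250 m: 2.7×10⁻⁴ × 0.96 × 250 = 0.06480 m
Layer 2: 0.92×10⁻⁴ × 0.22 × 370 = 0.0074888 m
Δh = 0.06480 + 0.0074888 = 0.0722888 m

Δh = 0.072 m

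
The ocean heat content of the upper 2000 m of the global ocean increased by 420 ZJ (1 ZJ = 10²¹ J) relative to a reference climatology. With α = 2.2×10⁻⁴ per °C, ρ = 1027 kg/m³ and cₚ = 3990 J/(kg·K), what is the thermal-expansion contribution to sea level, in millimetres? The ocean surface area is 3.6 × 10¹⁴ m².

Per unit area: Q = 420×10²¹ / (3.6×10¹⁴) ≈ 1.167×10⁹ J/m²
Δh = αQ/(ρcₚ) = 2.2×10⁻⁴ × 1.167×10⁹ / (1027 × 3990) ≈ 0.062654 m

63 mm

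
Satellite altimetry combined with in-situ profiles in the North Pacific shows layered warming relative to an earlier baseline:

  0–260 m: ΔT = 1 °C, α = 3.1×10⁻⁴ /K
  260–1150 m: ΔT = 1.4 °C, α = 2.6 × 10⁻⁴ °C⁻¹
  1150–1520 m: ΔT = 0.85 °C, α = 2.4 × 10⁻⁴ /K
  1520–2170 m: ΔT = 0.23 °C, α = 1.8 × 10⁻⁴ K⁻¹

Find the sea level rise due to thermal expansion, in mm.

3.1×10⁻⁴ × 1 × 260 = 0.08060 m
1.4 × 2.6×10⁻⁴ × 890 = 0.32396 m
2.4×10⁻⁴ × 370 × 0.85 = 0.07548 m
1520–2170 m: 650 × 1.8×10⁻⁴ × 0.23 = 0.02691 m
Δh = 0.08060 + 0.32396 + 0.07548 + 0.02691 = 0.50695 m

510 mm of thermosteric rise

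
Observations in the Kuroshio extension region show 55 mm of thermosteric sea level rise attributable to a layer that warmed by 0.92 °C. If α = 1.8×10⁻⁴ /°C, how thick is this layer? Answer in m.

332 m

H = Δh/(αΔT) = 0.055 / (1.8×10⁻⁴ × 0.92) ≈ 332.1 m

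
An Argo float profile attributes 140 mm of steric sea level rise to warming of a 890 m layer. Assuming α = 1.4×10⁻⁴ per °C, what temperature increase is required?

ΔT = Δh/(αH) = 0.14 / (1.4×10⁻⁴ × 890) ≈ 1.124 K

ΔT ≈ 1.12 K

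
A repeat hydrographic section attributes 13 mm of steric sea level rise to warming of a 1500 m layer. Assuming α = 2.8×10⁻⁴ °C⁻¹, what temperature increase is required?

ΔT ≈ 0.031 K

ΔT = Δh/(αH) = 0.013 / (2.8×10⁻⁴ × 1500) ≈ 0.03095 K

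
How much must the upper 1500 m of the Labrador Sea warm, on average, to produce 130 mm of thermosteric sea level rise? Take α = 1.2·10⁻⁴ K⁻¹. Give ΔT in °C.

ΔT = Δh/(αH) = 0.13 / (1.2×10⁻⁴ × 1500) ≈ 0.7222 °C

0.722 °C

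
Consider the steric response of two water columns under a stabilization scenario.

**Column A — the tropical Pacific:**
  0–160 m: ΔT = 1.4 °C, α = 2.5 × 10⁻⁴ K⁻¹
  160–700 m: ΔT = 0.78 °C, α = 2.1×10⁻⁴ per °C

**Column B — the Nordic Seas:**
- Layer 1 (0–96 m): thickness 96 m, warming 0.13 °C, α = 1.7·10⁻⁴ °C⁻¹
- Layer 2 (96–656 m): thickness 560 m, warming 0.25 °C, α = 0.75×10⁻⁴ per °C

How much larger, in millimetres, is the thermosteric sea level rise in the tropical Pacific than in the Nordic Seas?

A 0–160 m: 2.5×10⁻⁴ × 160 × 1.4 = 0.05600 m
A 0.78 × 2.1×10⁻⁴ × 540 = 0.088452 m
A total: 0.144452 m
B Layer 1: 0.13 × 96 × 1.7×10⁻⁴ = 0.0021216 m
B Layer 2: 0.75×10⁻⁴ × 0.25 × 560 = 0.01050 m
B total: 0.0126216 m
Difference: 0.144452 − 0.0126216 = 0.1318304 m

130 mm larger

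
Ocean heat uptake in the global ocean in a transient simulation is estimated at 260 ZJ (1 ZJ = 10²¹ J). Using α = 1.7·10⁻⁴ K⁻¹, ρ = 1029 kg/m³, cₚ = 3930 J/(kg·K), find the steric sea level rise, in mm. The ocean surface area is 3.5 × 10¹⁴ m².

Per unit area: Q = 260×10²¹ / (3.5×10¹⁴) ≈ 7.429×10⁸ J/m²
Δh = αQ/(ρcₚ) = 1.7×10⁻⁴ × 7.429×10⁸ / (1029 × 3930) ≈ 0.03123 m

Δh = 31 mm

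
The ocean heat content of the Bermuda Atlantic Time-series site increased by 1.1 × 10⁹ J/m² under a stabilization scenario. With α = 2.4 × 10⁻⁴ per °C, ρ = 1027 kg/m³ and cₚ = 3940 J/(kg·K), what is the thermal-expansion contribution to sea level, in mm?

Δh = αQ/(ρcₚ) = 2.4×10⁻⁴ × 1.1×10⁹ / (1027 × 3940) ≈ 0.065244 m

65.2 mm of thermosteric rise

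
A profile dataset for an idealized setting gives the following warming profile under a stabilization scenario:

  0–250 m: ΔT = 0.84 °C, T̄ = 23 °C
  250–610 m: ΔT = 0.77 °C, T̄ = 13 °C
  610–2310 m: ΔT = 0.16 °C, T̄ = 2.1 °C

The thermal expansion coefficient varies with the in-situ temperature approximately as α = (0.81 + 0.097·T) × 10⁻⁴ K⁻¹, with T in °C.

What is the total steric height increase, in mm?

Layer 1: α = (0.81 + 0.097×23)×10⁻⁴ = 3.041×10⁻⁴ K⁻¹
Layer 2: α = (0.81 + 0.097×13)×10⁻⁴ = 2.071×10⁻⁴ K⁻¹
Layer 3: α = (0.81 + 0.097×2.1)×10⁻⁴ = 1.0137×10⁻⁴ K⁻¹
0.84 × 250 × 3.041×10⁻⁴ = 0.063861 m
2.071×10⁻⁴ × 360 × 0.77 = 0.05740812 m
Layer 3: 1.0137×10⁻⁴ × 1700 × 0.16 = 0.02757264 m
Δh = 0.063861 + 0.05740812 + 0.02757264 = 0.14884176 m ≈ 149 mm

Δh ≈ 149 mm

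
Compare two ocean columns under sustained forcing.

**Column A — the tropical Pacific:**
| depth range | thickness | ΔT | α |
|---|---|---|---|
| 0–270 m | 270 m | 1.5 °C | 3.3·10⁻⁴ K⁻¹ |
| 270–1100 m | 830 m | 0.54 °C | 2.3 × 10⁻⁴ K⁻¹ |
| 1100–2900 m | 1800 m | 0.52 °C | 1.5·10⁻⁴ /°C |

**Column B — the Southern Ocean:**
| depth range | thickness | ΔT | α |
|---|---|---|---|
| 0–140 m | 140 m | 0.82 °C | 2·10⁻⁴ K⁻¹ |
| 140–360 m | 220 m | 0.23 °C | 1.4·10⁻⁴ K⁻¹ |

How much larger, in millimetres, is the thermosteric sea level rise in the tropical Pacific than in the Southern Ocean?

A Layer 1: 1.5 × 270 × 3.3×10⁻⁴ = 0.13365 m
A Layer 2: 2.3×10⁻⁴ × 0.54 × 830 = 0.103086 m
A Layer 3: 1.5×10⁻⁴ × 1800 × 0.52 = 0.14040 m
A total: 0.377136 m
B 0.82 × 2×10⁻⁴ × 140 = 0.02296 m
B 220 × 0.23 × 1.4×10⁻⁴ = 0.007084 m
B total: 0.030044 m
Difference: 0.377136 − 0.030044 = 0.347092 m

Δh_A − Δh_B ≈ 350 mm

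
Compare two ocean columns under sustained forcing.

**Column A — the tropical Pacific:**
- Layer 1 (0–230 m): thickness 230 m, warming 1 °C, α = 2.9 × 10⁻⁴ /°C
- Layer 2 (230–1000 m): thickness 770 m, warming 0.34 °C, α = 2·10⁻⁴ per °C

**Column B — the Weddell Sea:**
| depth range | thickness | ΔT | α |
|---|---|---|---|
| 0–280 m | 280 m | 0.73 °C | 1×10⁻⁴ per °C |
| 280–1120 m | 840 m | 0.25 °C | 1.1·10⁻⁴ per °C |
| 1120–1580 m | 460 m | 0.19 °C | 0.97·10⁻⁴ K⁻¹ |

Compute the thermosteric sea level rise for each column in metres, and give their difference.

A Layer 1: 2.9×10⁻⁴ × 1 × 230 = 0.06670 m
A 2×10⁻⁴ × 770 × 0.34 = 0.05236 m
A total: 0.11906 m
B Layer 1: 280 × 1×10⁻⁴ × 0.73 = 0.02044 m
B 280–1120 m: 0.25 × 840 × 1.1×10⁻⁴ = 0.02310 m
B 0.19 × 0.97×10⁻⁴ × 460 = 0.0084778 m
B total: 0.0520178 m
Difference: 0.11906 − 0.0520178 = 0.0670422 m

A: 0.12 m; B: 0.052 m; difference 0.067 m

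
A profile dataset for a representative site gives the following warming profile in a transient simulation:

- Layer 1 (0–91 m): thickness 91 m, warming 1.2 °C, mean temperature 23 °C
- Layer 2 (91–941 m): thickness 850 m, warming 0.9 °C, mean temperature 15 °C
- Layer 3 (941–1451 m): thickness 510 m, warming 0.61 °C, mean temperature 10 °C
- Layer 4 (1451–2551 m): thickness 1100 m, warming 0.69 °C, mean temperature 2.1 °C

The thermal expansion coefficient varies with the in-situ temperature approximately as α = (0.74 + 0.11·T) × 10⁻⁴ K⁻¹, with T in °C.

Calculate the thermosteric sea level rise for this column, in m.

Δh ≈ 0.349 m

Layer 1: α = (0.74 + 0.11×23)×10⁻⁴ = 3.27×10⁻⁴ K⁻¹
Layer 2: α = (0.74 + 0.11×15)×10⁻⁴ = 2.39×10⁻⁴ K⁻¹
Layer 3: α = (0.74 + 0.11×10)×10⁻⁴ = 1.84×10⁻⁴ K⁻¹
Layer 4: α = (0.74 + 0.11×2.1)×10⁻⁴ = 0.971×10⁻⁴ K⁻¹
1.2 × 91 × 3.27×10⁻⁴ = 0.0357084 m
850 × 0.9 × 2.39×10⁻⁴ = 0.182835 m
510 × 1.84×10⁻⁴ × 0.61 = 0.0572424 m
1100 × 0.69 × 0.971×10⁻⁴ = 0.0736989 m
Δh = 0.0357084 + 0.182835 + 0.0572424 + 0.0736989 = 0.3494847 m ≈ 0.349 m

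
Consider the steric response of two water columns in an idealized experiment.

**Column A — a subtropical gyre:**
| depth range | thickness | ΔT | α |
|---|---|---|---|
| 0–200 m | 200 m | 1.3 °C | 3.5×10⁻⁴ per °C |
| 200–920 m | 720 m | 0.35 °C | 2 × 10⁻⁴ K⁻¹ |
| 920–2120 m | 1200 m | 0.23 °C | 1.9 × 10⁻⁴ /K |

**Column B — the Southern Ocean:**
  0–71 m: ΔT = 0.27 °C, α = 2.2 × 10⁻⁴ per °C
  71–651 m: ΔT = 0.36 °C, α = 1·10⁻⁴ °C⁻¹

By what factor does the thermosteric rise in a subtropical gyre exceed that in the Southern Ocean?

a factor of 7.72

A 0–200 m: 1.3 × 3.5×10⁻⁴ × 200 = 0.09100 m
A 200–920 m: 0.35 × 720 × 2×10⁻⁴ = 0.05040 m
A Layer 3: 1.9×10⁻⁴ × 0.23 × 1200 = 0.05244 m
A total: 0.19384 m
B 0–71 m: 71 × 0.27 × 2.2×10⁻⁴ = 0.0042174 m
B Layer 2: 1×10⁻⁴ × 0.36 × 580 = 0.02088 m
B total: 0.0250974 m
Ratio: 0.19384 / 0.0250974 ≈ 7.724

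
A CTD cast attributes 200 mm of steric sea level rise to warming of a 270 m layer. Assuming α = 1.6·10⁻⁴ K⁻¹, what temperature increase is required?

ΔT ≈ 4.63 K

ΔT = Δh/(αH) = 0.2 / (1.6×10⁻⁴ × 270) ≈ 4.630 K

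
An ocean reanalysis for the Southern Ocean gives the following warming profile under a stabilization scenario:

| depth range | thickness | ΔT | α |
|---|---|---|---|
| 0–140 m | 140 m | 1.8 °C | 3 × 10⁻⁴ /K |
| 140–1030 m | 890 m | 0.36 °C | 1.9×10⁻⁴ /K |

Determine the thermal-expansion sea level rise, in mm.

140 mm of thermosteric rise

140 × 3×10⁻⁴ × 1.8 = 0.07560 m
Layer 2: 0.36 × 1.9×10⁻⁴ × 890 = 0.060876 m
Δh = 0.07560 + 0.060876 = 0.136476 m ≈ 140 mm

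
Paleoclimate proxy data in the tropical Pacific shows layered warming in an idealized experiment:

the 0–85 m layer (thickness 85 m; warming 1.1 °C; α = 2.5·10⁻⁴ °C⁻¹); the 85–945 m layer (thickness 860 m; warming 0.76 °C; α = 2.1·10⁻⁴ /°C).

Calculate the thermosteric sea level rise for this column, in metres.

Layer 1: 2.5×10⁻⁴ × 85 × 1.1 = 0.023375 m
Layer 2: 0.76 × 860 × 2.1×10⁻⁴ = 0.137256 m
Δh = 0.023375 + 0.137256 = 0.160631 m

0.16 m of thermosteric rise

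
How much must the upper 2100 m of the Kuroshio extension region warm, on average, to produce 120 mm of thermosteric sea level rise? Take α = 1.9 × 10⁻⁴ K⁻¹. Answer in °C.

0.301 °C

ΔT = Δh/(αH) = 0.12 / (1.9×10⁻⁴ × 2100) ≈ 0.3008 °C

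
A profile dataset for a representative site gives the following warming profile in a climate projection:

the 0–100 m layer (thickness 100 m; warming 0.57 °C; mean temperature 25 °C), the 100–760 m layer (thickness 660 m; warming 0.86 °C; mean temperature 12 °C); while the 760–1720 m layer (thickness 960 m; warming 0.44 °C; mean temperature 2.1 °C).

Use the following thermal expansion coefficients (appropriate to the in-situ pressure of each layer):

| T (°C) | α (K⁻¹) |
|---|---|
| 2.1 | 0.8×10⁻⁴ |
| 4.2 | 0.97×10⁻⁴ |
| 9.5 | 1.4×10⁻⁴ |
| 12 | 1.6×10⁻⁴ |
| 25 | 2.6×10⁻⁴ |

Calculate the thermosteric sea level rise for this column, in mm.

Δh ≈ 139 mm

Layer 1 at 25 °C → α = 2.6×10⁻⁴ K⁻¹
Layer 2 at 12 °C → α = 1.6×10⁻⁴ K⁻¹
Layer 3 at 2.1 °C → α = 0.8×10⁻⁴ K⁻¹
Layer 1: 2.6×10⁻⁴ × 0.57 × 100 = 0.01482 m
100–760 m: 660 × 0.86 × 1.6×10⁻⁴ = 0.090816 m
Layer 3: 0.8×10⁻⁴ × 960 × 0.44 = 0.033792 m
Δh = 0.01482 + 0.090816 + 0.033792 = 0.139428 m ≈ 139 mm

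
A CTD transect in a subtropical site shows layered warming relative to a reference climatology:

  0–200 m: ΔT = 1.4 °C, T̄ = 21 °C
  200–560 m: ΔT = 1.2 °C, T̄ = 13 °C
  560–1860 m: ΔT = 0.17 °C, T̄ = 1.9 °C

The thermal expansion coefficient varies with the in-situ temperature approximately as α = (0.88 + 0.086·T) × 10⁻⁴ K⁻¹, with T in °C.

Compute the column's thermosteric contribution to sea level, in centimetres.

Layer 1: α = (0.88 + 0.086×21)×10⁻⁴ = 2.686×10⁻⁴ K⁻¹
Layer 2: α = (0.88 + 0.086×13)×10⁻⁴ = 1.998×10⁻⁴ K⁻¹
Layer 3: α = (0.88 + 0.086×1.9)×10⁻⁴ = 1.0434×10⁻⁴ K⁻¹
0–200 m: 2.686×10⁻⁴ × 200 × 1.4 = 0.075208 m
1.998×10⁻⁴ × 1.2 × 360 = 0.0863136 m
Layer 3: 0.17 × 1300 × 1.0434×10⁻⁴ = 0.02305914 m
Δh = 0.075208 + 0.0863136 + 0.02305914 = 0.18458074 m

Δh ≈ 18.5 cm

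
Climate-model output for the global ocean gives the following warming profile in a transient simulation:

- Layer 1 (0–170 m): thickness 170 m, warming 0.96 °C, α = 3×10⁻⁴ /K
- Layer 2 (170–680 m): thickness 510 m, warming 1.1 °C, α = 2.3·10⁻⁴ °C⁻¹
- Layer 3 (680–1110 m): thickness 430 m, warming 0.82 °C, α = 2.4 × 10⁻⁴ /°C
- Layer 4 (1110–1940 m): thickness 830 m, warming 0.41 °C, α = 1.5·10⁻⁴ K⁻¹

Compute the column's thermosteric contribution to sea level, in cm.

3×10⁻⁴ × 0.96 × 170 = 0.04896 m
1.1 × 510 × 2.3×10⁻⁴ = 0.12903 m
Layer 3: 430 × 2.4×10⁻⁴ × 0.82 = 0.084624 m
1.5×10⁻⁴ × 830 × 0.41 = 0.051045 m
Δh = 0.04896 + 0.12903 + 0.084624 + 0.051045 = 0.313659 m

Δh ≈ 31.4 cm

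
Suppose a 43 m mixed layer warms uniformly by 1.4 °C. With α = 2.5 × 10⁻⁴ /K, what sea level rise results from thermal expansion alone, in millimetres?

about 15 mm

Δh = αΔT·H = 2.5×10⁻⁴ × 1.4 × 43 = 0.01505 m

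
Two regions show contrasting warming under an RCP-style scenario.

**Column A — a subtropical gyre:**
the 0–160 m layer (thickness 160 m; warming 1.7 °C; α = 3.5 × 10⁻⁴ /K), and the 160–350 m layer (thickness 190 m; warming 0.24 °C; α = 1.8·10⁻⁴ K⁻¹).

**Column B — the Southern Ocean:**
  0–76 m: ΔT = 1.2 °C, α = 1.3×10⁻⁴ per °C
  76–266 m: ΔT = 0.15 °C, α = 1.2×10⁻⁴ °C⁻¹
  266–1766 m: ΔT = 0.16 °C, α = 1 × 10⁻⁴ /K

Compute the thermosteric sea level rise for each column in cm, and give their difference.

Δh_A ≈ 10.3 cm, Δh_B ≈ 3.93 cm; difference ≈ 6.41 cm

A 1.7 × 3.5×10⁻⁴ × 160 = 0.09520 m
A 1.8×10⁻⁴ × 190 × 0.24 = 0.008208 m
A total: 0.103408 m
B 1.3×10⁻⁴ × 76 × 1.2 = 0.011856 m
B 76–266 m: 190 × 1.2×10⁻⁴ × 0.15 = 0.00342 m
B 1×10⁻⁴ × 1500 × 0.16 = 0.02400 m
B total: 0.039276 m
Difference: 0.103408 − 0.039276 = 0.064132 m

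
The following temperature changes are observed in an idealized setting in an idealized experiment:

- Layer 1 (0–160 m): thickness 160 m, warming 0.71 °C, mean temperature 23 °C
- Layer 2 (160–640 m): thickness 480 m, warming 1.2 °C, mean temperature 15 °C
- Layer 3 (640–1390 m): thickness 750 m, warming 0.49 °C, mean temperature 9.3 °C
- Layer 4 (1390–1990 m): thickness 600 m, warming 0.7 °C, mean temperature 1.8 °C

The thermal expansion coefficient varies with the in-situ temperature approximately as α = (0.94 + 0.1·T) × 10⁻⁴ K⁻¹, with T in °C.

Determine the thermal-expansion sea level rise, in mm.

Layer 1: α = (0.94 + 0.1×23)×10⁻⁴ = 3.24×10⁻⁴ K⁻¹
Layer 2: α = (0.94 + 0.1×15)×10⁻⁴ = 2.44×10⁻⁴ K⁻¹
Layer 3: α = (0.94 + 0.1×9.3)×10⁻⁴ = 1.87×10⁻⁴ K⁻¹
Layer 4: α = (0.94 + 0.1×1.8)×10⁻⁴ = 1.12×10⁻⁴ K⁻¹
0–160 m: 160 × 3.24×10⁻⁴ × 0.71 = 0.0368064 m
Layer 2: 1.2 × 480 × 2.44×10⁻⁴ = 0.140544 m
640–1390 m: 1.87×10⁻⁴ × 750 × 0.49 = 0.0687225 m
0.7 × 1.12×10⁻⁴ × 600 = 0.04704 m
Δh = 0.0368064 + 0.140544 + 0.0687225 + 0.04704 = 0.2931129 m

290 mm of thermosteric rise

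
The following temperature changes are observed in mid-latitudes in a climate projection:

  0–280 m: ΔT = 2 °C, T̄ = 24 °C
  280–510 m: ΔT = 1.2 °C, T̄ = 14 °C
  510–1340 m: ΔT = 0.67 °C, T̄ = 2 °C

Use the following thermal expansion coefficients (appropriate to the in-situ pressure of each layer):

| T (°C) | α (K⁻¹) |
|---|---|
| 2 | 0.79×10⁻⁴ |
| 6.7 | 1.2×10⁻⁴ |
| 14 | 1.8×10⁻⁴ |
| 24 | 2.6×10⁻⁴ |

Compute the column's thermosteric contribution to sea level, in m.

about 0.239 m

Layer 1 at 24 °C → α = 2.6×10⁻⁴ K⁻¹
Layer 2 at 14 °C → α = 1.8×10⁻⁴ K⁻¹
Layer 3 at 2 °C → α = 0.79×10⁻⁴ K⁻¹
Layer 1: 280 × 2 × 2.6×10⁻⁴ = 0.14560 m
Layer 2: 230 × 1.8×10⁻⁴ × 1.2 = 0.04968 m
Layer 3: 830 × 0.67 × 0.79×10⁻⁴ = 0.0439319 m
Δh = 0.14560 + 0.04968 + 0.0439319 = 0.2392119 m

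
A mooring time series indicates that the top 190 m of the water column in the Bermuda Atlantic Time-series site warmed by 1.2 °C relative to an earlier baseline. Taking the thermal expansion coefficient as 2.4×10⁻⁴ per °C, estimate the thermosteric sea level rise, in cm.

about 5.47 cm

Δh = αΔT·H = 2.4×10⁻⁴ × 1.2 × 190 = 0.05472 m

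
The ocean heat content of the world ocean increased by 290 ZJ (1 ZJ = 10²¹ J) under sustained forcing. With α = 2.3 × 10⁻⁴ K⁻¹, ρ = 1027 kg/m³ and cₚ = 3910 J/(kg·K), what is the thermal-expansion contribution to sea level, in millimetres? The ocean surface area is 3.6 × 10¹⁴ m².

Per unit area: Q = 290×10²¹ / (3.6×10¹⁴) ≈ 8.056×10⁸ J/m²
Δh = αQ/(ρcₚ) = 2.3×10⁻⁴ × 8.056×10⁸ / (1027 × 3910) ≈ 0.046142 m

Δh ≈ 46.1 mm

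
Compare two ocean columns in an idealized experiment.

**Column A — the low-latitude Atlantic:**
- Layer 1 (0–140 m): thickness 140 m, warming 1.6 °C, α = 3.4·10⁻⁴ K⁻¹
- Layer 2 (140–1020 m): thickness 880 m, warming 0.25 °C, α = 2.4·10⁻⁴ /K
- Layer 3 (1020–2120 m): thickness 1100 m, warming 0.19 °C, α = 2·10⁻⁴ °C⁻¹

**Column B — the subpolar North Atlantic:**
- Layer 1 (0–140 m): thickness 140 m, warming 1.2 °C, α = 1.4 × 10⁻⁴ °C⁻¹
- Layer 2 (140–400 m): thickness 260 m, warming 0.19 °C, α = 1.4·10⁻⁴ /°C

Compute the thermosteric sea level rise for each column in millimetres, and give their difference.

A: 170 mm; B: 30 mm; difference 140 mm

A 3.4×10⁻⁴ × 1.6 × 140 = 0.07616 m
A 140–1020 m: 0.25 × 880 × 2.4×10⁻⁴ = 0.05280 m
A 1020–2120 m: 0.19 × 2×10⁻⁴ × 1100 = 0.04180 m
A total: 0.17076 m
B Layer 1: 140 × 1.2 × 1.4×10⁻⁴ = 0.02352 m
B 1.4×10⁻⁴ × 260 × 0.19 = 0.006916 m
B total: 0.030436 m
Difference: 0.17076 − 0.030436 = 0.140324 m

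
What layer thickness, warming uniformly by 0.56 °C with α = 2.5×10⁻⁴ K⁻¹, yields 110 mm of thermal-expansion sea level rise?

H = Δh/(αΔT) = 0.11 / (2.5×10⁻⁴ × 0.56) ≈ 785.7 m

790 m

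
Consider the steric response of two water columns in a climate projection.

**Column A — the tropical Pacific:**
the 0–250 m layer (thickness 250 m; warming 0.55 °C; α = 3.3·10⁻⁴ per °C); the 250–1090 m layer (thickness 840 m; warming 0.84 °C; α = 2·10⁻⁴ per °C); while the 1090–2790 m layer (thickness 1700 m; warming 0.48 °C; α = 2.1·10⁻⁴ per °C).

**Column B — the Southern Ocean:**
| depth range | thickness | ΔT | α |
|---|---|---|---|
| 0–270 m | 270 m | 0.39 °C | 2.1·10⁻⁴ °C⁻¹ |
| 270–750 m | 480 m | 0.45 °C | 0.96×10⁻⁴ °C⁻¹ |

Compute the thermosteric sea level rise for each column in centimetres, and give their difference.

A: 36 cm; B: 4.3 cm; difference 32 cm

A 250 × 0.55 × 3.3×10⁻⁴ = 0.045375 m
A 0.84 × 840 × 2×10⁻⁴ = 0.14112 m
A Layer 3: 1700 × 2.1×10⁻⁴ × 0.48 = 0.17136 m
A total: 0.357855 m
B Layer 1: 270 × 2.1×10⁻⁴ × 0.39 = 0.022113 m
B Layer 2: 480 × 0.96×10⁻⁴ × 0.45 = 0.020736 m
B total: 0.042849 m
Difference: 0.357855 − 0.042849 = 0.315006 m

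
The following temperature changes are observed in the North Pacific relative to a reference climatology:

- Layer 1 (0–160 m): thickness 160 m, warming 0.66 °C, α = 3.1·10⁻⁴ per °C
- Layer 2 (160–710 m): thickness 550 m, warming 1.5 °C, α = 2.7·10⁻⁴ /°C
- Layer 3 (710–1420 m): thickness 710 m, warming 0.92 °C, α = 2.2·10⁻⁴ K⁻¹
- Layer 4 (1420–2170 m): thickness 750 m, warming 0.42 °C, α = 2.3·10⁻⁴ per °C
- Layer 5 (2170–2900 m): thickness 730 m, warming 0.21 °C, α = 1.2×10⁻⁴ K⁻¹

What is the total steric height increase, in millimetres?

Δh ≈ 490 mm

0–160 m: 0.66 × 160 × 3.1×10⁻⁴ = 0.032736 m
1.5 × 550 × 2.7×10⁻⁴ = 0.22275 m
Layer 3: 0.92 × 710 × 2.2×10⁻⁴ = 0.143704 m
1420–2170 m: 0.42 × 750 × 2.3×10⁻⁴ = 0.07245 m
2170–2900 m: 730 × 0.21 × 1.2×10⁻⁴ = 0.018396 m
Δh = 0.032736 + 0.22275 + 0.143704 + 0.07245 + 0.018396 = 0.490036 m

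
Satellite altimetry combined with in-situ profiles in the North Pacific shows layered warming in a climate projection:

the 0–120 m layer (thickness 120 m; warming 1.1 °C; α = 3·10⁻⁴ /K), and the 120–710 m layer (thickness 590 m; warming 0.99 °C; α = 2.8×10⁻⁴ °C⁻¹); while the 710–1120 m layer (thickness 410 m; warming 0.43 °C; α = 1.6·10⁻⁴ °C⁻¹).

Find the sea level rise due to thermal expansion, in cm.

1.1 × 120 × 3×10⁻⁴ = 0.03960 m
120–710 m: 590 × 2.8×10⁻⁴ × 0.99 = 0.163548 m
0.43 × 410 × 1.6×10⁻⁴ = 0.028208 m
Δh = 0.03960 + 0.163548 + 0.028208 = 0.231356 m

23.1 cm of thermosteric rise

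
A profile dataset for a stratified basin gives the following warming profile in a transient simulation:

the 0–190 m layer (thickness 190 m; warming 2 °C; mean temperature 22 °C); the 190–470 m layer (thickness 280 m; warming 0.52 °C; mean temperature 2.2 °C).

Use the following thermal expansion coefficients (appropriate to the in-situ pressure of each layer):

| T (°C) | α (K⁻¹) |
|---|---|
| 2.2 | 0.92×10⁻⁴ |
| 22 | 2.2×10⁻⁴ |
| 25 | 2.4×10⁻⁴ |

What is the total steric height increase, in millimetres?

97.0 mm of thermosteric rise

Layer 1 at 22 °C → α = 2.2×10⁻⁴ K⁻¹
Layer 2 at 2.2 °C → α = 0.92×10⁻⁴ K⁻¹
0–190 m: 190 × 2.2×10⁻⁴ × 2 = 0.08360 m
Layer 2: 0.52 × 0.92×10⁻⁴ × 280 = 0.0133952 m
Δh = 0.08360 + 0.0133952 = 0.0969952 m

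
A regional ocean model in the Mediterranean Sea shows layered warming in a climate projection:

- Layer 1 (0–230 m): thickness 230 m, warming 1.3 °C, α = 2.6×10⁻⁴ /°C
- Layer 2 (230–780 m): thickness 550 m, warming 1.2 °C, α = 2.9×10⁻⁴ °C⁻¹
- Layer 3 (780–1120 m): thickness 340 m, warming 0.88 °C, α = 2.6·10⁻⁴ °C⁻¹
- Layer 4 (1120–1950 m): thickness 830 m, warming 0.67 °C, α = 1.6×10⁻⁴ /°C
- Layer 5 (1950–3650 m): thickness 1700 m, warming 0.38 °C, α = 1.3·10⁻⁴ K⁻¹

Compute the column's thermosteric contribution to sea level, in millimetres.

1.3 × 230 × 2.6×10⁻⁴ = 0.07774 m
230–780 m: 550 × 2.9×10⁻⁴ × 1.2 = 0.19140 m
Layer 3: 0.88 × 2.6×10⁻⁴ × 340 = 0.077792 m
1120–1950 m: 1.6×10⁻⁴ × 0.67 × 830 = 0.088976 m
1950–3650 m: 1.3×10⁻⁴ × 1700 × 0.38 = 0.08398 m
Δh = 0.07774 + 0.19140 + 0.077792 + 0.088976 + 0.08398 = 0.519888 m ≈ 520 mm

about 520 mm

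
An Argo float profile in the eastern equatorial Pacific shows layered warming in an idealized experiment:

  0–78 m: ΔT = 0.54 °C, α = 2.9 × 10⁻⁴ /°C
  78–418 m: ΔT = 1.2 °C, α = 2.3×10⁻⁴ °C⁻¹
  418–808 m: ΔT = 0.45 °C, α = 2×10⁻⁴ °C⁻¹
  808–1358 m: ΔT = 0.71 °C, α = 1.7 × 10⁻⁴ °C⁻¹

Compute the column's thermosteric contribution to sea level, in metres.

0–78 m: 78 × 0.54 × 2.9×10⁻⁴ = 0.0122148 m
78–418 m: 340 × 1.2 × 2.3×10⁻⁴ = 0.09384 m
418–808 m: 2×10⁻⁴ × 0.45 × 390 = 0.03510 m
Layer 4: 1.7×10⁻⁴ × 0.71 × 550 = 0.066385 m
Δh = 0.0122148 + 0.09384 + 0.03510 + 0.066385 = 0.2075398 m

0.208 m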